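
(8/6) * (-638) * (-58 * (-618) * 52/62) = -792773696/31 = -25573345.03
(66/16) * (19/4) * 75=47025/32 = 1469.53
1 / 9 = 0.11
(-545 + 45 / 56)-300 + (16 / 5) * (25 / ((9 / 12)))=-123905/168 = -737.53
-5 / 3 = -1.67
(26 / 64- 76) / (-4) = 2419/128 = 18.90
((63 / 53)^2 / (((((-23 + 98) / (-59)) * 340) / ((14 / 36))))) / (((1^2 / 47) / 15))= -8560251/9550600 = -0.90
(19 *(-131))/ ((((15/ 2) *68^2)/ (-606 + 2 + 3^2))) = 17423/408 = 42.70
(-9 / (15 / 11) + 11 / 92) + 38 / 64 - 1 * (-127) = 445697/3680 = 121.11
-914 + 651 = -263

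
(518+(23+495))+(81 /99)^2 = 125437/121 = 1036.67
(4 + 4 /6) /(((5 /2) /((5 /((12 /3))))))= 7/3 = 2.33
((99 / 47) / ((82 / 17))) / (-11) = -153/3854 = -0.04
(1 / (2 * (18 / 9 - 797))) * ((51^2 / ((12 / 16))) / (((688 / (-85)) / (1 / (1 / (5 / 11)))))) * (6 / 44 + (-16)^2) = 138423775/4412144 = 31.37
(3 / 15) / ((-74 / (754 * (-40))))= 3016/37 = 81.51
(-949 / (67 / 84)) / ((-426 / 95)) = 265.33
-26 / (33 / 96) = -832/11 = -75.64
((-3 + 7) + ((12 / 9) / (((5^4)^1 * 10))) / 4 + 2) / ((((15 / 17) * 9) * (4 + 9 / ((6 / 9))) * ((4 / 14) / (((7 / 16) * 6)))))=13387619/33750000 = 0.40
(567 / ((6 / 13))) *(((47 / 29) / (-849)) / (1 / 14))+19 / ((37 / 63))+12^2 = 43580988/303659 = 143.52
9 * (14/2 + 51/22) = 1845/22 = 83.86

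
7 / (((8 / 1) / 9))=63/8 = 7.88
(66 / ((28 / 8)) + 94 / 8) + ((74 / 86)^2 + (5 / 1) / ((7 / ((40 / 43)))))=1657325/51772 = 32.01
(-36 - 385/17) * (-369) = 367893/17 = 21640.76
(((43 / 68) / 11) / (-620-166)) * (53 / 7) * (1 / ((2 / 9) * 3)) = -2279/2743664 = 0.00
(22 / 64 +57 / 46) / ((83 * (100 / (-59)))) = -13747/1221760 = -0.01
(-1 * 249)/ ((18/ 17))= -1411/6 = -235.17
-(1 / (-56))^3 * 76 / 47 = 19/2063488 = 0.00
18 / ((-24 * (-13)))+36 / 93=717/1612 = 0.44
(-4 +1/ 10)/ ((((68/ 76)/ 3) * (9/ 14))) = -1729/85 = -20.34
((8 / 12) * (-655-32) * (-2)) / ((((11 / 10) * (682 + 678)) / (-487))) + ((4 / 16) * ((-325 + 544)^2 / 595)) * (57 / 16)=-94834213/418880 = -226.40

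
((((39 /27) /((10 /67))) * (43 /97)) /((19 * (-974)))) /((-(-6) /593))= -22209629/969344280 = -0.02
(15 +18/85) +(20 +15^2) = 22118/85 = 260.21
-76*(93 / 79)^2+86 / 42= -13535441/131061 = -103.28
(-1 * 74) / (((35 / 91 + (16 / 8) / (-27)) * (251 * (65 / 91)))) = -181818/136795 = -1.33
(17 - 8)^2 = 81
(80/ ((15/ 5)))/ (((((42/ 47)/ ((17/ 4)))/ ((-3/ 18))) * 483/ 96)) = -127840/30429 = -4.20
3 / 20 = 0.15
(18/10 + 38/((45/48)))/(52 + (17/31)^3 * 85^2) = 3783457/111136671 = 0.03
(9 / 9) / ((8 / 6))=3/4 = 0.75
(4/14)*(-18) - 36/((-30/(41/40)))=-2739/700 = -3.91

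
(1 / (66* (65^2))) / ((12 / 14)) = 7/1673100 = 0.00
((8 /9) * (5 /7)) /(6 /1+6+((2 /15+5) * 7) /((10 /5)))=400/18879 = 0.02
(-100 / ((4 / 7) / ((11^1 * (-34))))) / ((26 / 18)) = 589050/13 = 45311.54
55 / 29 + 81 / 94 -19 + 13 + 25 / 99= -806713/269874 = -2.99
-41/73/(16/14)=-287/584 = -0.49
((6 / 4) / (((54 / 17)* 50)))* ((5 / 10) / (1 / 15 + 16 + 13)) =17/104640 = 0.00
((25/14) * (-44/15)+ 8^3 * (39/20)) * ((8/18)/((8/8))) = 417128/945 = 441.41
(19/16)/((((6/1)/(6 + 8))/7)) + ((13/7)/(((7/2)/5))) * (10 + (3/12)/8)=54107/1176 = 46.01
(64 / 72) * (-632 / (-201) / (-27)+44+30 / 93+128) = 231771536/1514133 = 153.07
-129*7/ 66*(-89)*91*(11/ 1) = 2437799/2 = 1218899.50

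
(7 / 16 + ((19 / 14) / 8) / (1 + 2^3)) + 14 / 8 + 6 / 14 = 166/63 = 2.63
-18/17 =-1.06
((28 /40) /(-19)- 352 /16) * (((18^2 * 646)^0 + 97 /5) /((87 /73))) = -5196067/13775 = -377.21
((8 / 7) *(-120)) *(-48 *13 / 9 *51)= 3394560/7 = 484937.14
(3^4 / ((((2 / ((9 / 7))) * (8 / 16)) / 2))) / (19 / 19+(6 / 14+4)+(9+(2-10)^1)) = 32.40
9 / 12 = 3/4 = 0.75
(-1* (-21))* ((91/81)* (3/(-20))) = -637/180 = -3.54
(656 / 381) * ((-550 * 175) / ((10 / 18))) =-37884000/127 = -298299.21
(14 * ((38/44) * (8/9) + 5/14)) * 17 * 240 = 2120240/33 = 64249.70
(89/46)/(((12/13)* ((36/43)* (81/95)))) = 4726345/1609632 = 2.94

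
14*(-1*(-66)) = 924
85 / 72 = 1.18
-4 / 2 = -2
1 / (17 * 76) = 1/1292 = 0.00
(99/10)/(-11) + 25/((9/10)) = 2419/90 = 26.88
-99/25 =-3.96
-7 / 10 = -0.70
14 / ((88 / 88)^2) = 14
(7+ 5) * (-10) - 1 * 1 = -121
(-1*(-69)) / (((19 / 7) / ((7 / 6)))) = 1127/38 = 29.66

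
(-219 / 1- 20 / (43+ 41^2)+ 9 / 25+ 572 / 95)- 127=-69530864/204725 = -339.63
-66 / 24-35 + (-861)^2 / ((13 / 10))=29650877/52 = 570209.17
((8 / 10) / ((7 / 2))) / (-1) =-8/35 = -0.23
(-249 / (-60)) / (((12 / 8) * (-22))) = -0.13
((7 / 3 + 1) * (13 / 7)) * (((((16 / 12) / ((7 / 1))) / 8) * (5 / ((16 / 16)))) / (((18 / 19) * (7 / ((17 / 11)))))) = 104975/611226 = 0.17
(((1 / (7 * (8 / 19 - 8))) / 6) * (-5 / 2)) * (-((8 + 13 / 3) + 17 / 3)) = -95/672 = -0.14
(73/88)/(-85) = -73/7480 = -0.01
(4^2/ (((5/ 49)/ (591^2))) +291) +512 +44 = 273840539/5 = 54768107.80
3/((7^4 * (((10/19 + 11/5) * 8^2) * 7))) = 285/278592832 = 0.00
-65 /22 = -2.95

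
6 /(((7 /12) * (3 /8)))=192/7 = 27.43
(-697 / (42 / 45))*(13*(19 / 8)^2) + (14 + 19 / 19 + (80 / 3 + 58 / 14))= -147072809/2688 = -54714.59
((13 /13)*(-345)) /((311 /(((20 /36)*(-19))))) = 10925/933 = 11.71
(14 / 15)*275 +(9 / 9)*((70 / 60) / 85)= 130907/510 = 256.68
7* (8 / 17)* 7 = 392/17 = 23.06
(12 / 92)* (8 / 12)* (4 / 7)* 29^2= 6728/161 = 41.79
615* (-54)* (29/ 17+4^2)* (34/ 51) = -6664140/17 = -392008.24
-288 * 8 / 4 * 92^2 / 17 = -4875264/17 = -286780.24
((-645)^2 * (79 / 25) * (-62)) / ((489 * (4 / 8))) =-54338412/163 = -333364.49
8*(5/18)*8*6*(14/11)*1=4480/33 = 135.76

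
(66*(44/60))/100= 121/250 = 0.48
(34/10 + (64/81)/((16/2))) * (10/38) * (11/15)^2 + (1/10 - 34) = -23134531/692550 = -33.40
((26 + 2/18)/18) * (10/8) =1175/648 = 1.81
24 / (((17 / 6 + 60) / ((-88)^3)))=-260297.00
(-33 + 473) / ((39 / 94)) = 41360/39 = 1060.51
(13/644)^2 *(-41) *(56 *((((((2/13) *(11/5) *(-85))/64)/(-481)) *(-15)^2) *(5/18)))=-958375/17537408 = -0.05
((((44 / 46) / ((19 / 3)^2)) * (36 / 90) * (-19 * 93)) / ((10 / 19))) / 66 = -279/575 = -0.49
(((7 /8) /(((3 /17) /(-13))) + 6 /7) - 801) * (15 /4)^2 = -10893975/896 = -12158.45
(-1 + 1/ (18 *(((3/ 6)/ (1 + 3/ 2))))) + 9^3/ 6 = 1087/9 = 120.78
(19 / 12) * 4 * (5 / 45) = 0.70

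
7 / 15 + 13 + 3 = 247/15 = 16.47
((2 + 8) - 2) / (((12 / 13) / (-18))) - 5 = -161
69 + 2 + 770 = 841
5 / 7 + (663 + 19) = 4779/7 = 682.71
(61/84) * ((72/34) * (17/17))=183/119 = 1.54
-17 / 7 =-2.43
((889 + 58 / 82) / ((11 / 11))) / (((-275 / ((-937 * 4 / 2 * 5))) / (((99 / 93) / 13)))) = 15775332/6355 = 2482.35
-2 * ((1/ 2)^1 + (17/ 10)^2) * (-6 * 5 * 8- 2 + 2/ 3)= 40906/25 = 1636.24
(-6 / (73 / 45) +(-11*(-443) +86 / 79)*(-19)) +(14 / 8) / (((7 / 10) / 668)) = -524458951/5767 = -90941.38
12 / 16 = 3/4 = 0.75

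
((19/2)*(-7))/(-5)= 133/10 = 13.30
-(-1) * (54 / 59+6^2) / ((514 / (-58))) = -63162/15163 = -4.17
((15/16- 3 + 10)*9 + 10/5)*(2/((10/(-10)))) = -1175/8 = -146.88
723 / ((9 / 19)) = 4579/3 = 1526.33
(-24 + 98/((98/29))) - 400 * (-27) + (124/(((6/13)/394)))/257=8648219/771 = 11216.89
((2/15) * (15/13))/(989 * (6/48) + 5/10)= 16/12909 = 0.00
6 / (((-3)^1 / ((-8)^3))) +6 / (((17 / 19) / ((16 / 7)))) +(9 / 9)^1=123799/119 = 1040.33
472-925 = -453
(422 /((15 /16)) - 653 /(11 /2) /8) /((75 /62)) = 8906083/24750 = 359.84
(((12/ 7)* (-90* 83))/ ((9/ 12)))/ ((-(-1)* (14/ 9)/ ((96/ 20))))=-2581632/49 = -52686.37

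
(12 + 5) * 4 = 68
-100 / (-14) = 50/7 = 7.14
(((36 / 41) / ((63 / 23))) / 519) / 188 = 23/7000791 = 0.00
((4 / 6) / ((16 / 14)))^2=49/144 = 0.34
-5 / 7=-0.71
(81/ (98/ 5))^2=164025/9604 = 17.08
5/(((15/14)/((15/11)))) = 70/11 = 6.36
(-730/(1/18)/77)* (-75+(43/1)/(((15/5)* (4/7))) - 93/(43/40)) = 23281.40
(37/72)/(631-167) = 37/33408 = 0.00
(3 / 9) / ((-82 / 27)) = -9/82 = -0.11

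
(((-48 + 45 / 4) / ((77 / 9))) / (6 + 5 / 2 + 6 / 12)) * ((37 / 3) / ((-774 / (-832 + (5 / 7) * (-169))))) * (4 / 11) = -2.63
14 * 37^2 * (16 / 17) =306656/17 = 18038.59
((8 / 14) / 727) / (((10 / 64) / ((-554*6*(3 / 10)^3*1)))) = -1435968/3180625 = -0.45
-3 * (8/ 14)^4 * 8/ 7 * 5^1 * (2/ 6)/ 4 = -2560/16807 = -0.15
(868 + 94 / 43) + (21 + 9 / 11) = 421918/473 = 892.00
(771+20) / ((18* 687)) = 791/12366 = 0.06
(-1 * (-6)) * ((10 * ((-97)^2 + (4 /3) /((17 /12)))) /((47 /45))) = 540571.09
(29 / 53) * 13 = 377/53 = 7.11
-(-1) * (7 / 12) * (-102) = -59.50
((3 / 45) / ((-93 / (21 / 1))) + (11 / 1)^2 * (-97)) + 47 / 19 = -11734.54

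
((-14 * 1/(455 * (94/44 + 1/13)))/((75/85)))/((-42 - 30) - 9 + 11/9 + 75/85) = 12716/63674525 = 0.00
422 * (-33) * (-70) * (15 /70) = 208890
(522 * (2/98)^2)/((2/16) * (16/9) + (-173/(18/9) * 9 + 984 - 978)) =-9396/33376301 = 0.00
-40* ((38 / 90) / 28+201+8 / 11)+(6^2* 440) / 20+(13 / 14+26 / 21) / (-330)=-11207659/1540 = -7277.70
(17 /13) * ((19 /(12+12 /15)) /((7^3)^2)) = 1615/97883968 = 0.00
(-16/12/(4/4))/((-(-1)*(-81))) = 4/243 = 0.02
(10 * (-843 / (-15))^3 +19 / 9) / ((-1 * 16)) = -399385213/3600 = -110940.34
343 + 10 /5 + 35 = 380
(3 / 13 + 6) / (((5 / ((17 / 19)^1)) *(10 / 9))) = 12393/12350 = 1.00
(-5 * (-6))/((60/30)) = 15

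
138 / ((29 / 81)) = 11178/29 = 385.45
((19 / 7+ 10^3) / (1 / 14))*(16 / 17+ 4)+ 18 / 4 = 2358537/34 = 69368.74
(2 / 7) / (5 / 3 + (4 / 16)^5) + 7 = 257171/35861 = 7.17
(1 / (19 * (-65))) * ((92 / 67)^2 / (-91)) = 8464/504496265 = 0.00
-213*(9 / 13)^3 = -155277/2197 = -70.68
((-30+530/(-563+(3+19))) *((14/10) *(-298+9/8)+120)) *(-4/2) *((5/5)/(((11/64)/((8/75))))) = -18449408/1623 = -11367.47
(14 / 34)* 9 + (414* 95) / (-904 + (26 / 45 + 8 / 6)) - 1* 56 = -33087758/345049 = -95.89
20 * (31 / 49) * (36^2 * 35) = 4017600/7 = 573942.86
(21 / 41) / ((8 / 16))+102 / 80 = 3771/1640 = 2.30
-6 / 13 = -0.46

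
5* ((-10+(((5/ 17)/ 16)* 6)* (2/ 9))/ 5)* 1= -2035/204 = -9.98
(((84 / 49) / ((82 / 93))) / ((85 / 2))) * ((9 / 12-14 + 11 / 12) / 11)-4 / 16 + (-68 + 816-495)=271241739/1073380 = 252.70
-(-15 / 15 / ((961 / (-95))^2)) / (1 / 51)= 0.50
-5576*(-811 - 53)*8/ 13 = 38541312/13 = 2964716.31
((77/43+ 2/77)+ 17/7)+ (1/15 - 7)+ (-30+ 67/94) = -21325303/666930 = -31.98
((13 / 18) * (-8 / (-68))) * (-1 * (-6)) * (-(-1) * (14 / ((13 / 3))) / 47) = 28/799 = 0.04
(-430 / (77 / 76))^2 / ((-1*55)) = -213596480/65219 = -3275.07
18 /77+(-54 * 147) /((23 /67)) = -23123.51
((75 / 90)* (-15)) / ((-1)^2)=-25/2 = -12.50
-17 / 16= -1.06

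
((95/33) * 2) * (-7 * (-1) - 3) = 760/33 = 23.03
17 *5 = 85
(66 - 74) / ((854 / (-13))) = 52/427 = 0.12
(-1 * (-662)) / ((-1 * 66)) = -331/33 = -10.03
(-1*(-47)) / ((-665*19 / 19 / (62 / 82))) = -1457/27265 = -0.05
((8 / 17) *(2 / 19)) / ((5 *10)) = 8/8075 = 0.00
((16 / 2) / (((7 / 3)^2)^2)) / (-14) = -324/16807 = -0.02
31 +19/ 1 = 50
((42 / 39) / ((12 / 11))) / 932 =77/72696 = 0.00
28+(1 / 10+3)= 311/10 = 31.10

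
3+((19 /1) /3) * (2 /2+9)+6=217/3 = 72.33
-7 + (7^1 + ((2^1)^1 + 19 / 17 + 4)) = 121/17 = 7.12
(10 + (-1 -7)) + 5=7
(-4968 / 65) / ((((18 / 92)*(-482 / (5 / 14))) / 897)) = 259.64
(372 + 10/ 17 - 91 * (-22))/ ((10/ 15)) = 60552/17 = 3561.88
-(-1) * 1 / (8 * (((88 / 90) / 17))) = 765/352 = 2.17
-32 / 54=-16/27 = -0.59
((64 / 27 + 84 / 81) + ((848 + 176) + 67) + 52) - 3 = 30872/27 = 1143.41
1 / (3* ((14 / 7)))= 1/6 = 0.17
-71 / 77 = -0.92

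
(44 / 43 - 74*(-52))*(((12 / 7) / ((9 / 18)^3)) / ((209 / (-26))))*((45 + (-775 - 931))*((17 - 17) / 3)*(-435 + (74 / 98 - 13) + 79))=0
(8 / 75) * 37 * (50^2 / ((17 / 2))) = 59200/51 = 1160.78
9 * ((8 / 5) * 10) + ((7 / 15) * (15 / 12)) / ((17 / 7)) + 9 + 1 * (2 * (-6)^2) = 45949/204 = 225.24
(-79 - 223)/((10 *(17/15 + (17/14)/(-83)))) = -526386/19499 = -27.00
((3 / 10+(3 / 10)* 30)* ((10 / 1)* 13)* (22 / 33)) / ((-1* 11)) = -806/11 = -73.27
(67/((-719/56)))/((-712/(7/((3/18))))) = 19698/63991 = 0.31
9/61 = 0.15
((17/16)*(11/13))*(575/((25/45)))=193545/208 = 930.50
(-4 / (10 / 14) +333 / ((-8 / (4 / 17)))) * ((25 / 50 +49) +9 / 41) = -10669509/13940 = -765.39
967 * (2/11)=1934/11 = 175.82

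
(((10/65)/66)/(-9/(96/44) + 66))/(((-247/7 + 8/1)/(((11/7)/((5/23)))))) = -184/18436275 = 0.00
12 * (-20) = -240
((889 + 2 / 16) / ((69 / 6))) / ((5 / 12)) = 21339/115 = 185.56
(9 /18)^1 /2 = 0.25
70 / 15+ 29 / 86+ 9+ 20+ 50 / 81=241171/6966 = 34.62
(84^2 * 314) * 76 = 168384384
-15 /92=-0.16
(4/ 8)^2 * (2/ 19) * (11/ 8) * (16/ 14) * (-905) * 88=-438020/133 = -3293.38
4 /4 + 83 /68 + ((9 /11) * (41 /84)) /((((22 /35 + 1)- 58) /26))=3005323/1475804 = 2.04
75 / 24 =25/8 = 3.12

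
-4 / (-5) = 4/5 = 0.80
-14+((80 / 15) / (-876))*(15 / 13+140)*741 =-142526/219 = -650.80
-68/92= -17/23 = -0.74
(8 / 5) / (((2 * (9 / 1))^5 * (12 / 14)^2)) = 49/42515280 = 0.00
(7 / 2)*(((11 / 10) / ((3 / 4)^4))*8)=39424/405 = 97.34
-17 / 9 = -1.89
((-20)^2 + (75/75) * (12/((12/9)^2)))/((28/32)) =3254/7 = 464.86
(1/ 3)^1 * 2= 2/3 = 0.67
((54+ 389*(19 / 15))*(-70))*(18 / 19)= -688884/19 = -36257.05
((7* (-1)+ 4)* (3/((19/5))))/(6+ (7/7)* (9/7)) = -105/323 = -0.33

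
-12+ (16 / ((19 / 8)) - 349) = -6731/19 = -354.26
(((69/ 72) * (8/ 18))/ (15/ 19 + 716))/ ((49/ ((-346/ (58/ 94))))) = -3553247/522520173 = -0.01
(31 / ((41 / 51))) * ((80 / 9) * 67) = 22965.20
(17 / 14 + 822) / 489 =11525/6846 = 1.68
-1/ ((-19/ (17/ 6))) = 17/114 = 0.15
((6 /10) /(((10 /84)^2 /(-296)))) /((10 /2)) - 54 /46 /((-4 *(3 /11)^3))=-143279869/57500 = -2491.82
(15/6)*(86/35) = 43/7 = 6.14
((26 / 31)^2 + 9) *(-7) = -65275/961 = -67.92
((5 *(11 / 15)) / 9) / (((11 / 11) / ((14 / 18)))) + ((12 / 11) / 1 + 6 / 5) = 34853/13365 = 2.61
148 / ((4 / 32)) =1184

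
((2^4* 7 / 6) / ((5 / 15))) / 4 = 14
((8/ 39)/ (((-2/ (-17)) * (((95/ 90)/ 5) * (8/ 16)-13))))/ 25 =-816/150865 = -0.01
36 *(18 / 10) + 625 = 3449/5 = 689.80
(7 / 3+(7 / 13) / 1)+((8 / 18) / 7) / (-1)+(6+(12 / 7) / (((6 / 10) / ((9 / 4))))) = 12479/819 = 15.24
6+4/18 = 56/9 = 6.22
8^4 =4096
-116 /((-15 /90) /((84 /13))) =58464/13 = 4497.23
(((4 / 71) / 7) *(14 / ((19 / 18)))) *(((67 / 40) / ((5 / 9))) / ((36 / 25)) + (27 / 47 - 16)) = -180459/126806 = -1.42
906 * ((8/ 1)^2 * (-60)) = -3479040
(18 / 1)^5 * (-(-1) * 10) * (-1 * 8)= -151165440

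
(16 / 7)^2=256/49 = 5.22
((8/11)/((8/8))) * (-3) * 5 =-120/11 = -10.91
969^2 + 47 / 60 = 56337707/60 = 938961.78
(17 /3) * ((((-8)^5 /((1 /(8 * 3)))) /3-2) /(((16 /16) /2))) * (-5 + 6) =-2970988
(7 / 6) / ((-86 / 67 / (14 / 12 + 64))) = -183379/3096 = -59.23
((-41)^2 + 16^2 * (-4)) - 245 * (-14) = 4087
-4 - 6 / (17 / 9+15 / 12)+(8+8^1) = 1140/113 = 10.09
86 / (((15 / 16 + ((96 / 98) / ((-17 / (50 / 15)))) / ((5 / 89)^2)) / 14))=-80234560/3993077 = -20.09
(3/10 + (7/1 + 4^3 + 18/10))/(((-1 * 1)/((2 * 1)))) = -146.20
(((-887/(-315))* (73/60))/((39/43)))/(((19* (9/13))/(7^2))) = 19490051/1385100 = 14.07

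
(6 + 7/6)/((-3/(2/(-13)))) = 43/117 = 0.37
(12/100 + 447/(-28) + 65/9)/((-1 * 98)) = 54319/617400 = 0.09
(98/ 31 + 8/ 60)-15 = -5443/465 = -11.71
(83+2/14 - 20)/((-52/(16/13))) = -136/91 = -1.49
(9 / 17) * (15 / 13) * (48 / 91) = 6480/20111 = 0.32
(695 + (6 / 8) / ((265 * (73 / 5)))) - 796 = -1563073/15476 = -101.00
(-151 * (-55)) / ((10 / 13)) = 21593/2 = 10796.50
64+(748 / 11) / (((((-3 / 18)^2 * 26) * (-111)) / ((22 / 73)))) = 2238256/35113 = 63.74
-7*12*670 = -56280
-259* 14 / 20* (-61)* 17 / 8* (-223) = -419258063/80 = -5240725.79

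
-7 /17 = -0.41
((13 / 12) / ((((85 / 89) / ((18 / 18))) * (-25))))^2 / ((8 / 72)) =0.02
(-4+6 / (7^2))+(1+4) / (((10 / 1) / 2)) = -141/49 = -2.88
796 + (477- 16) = 1257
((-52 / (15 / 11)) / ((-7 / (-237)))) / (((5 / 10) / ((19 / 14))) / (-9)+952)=-7727148/5697475 = -1.36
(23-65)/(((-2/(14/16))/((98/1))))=7203/4 = 1800.75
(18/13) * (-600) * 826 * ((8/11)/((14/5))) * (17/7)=-433296000/1001 = -432863.14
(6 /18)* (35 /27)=35/81 = 0.43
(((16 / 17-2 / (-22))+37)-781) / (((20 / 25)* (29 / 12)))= -2084025/5423 = -384.29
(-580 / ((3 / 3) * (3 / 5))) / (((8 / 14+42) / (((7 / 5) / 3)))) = -10.60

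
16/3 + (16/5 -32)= -352/15 = -23.47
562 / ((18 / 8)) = 2248/9 = 249.78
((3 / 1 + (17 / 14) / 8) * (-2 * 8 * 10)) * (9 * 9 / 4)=-142965/14 = -10211.79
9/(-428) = -9/428 = -0.02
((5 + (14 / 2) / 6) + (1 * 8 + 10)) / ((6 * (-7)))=-145/252 = -0.58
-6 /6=-1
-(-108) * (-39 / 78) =-54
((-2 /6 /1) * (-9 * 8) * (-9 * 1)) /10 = -108/5 = -21.60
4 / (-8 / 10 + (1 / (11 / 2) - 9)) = -220/529 = -0.42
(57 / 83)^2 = 3249/6889 = 0.47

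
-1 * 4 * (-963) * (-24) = -92448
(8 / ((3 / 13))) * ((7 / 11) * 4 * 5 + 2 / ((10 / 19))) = 31512/55 = 572.95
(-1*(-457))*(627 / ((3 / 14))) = 1337182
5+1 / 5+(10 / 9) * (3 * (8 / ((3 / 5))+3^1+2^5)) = 166.31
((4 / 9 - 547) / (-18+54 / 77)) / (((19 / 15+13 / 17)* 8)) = 4599265/2365632 = 1.94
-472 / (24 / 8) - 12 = -508/3 = -169.33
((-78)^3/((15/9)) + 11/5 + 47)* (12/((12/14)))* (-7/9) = 9299612/3 = 3099870.67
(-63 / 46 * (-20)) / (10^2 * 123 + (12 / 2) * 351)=15/7889 = 0.00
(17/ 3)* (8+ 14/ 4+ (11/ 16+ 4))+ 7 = 4739/48 = 98.73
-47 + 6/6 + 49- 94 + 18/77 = -6989/77 = -90.77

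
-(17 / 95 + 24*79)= -1896.18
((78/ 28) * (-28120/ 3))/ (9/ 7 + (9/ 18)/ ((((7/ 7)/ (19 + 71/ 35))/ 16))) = -154.04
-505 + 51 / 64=-32269/64 = -504.20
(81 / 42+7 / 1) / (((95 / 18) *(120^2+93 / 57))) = 225/1915417 = 0.00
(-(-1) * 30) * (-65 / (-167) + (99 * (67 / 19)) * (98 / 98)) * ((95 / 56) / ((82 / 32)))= 332683800/47929 = 6941.18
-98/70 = -7/5 = -1.40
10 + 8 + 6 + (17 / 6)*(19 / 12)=28.49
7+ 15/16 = 7.94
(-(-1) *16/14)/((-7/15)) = -120/49 = -2.45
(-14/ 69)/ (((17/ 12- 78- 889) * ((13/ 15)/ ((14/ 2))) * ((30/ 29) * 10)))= 2842/17322565 = 0.00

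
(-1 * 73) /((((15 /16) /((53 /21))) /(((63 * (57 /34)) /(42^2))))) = -147022/12495 = -11.77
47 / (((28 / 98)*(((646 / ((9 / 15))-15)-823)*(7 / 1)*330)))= 47/157520 = 0.00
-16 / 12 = -4/3 = -1.33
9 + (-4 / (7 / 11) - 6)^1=-23/7 = -3.29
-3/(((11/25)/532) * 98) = -2850/77 = -37.01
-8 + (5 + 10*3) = 27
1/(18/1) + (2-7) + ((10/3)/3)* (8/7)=-463/126 = -3.67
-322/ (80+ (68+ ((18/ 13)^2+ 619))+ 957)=-27209/145840 = -0.19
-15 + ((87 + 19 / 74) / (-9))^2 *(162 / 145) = 35737699/397010 = 90.02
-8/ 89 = -0.09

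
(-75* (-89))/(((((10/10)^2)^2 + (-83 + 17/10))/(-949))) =867750/11 = 78886.36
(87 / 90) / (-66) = -29/1980 = -0.01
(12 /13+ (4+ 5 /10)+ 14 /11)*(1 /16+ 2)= 5745/416 = 13.81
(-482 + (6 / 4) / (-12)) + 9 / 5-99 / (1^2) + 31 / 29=-670777/1160 = -578.26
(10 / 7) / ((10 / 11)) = 1.57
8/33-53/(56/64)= -13936/231 = -60.33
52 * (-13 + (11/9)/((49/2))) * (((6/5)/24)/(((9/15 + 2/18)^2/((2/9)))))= -371215/25088 = -14.80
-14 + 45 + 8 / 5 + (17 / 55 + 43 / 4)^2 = 7497329/48400 = 154.90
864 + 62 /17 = 867.65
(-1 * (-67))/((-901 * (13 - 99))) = 67/77486 = 0.00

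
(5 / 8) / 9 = 5/72 = 0.07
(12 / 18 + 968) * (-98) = -94929.33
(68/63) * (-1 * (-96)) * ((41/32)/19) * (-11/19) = -30668/7581 = -4.05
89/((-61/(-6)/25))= 13350/61 = 218.85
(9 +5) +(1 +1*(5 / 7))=110/7 = 15.71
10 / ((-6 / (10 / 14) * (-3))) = 0.40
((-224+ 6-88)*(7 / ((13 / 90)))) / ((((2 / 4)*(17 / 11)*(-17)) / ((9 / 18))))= 124740/221 = 564.43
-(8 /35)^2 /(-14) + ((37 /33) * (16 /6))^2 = 751620832/84043575 = 8.94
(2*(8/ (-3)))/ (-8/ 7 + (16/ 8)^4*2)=-14/81 = -0.17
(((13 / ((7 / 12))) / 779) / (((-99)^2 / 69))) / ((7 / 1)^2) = 1196/290977533 = 0.00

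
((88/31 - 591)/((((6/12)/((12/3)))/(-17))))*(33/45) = 27276568/465 = 58659.29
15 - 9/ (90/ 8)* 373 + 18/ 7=-9829/35 = -280.83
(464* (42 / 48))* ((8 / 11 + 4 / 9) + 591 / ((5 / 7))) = 166518058/495 = 336400.12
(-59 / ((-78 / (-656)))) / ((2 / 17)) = -164492/39 = -4217.74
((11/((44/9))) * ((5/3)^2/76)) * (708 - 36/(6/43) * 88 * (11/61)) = -1290975/4636 = -278.47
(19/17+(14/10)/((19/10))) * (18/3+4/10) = 19168/1615 = 11.87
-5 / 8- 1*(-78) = 619/8 = 77.38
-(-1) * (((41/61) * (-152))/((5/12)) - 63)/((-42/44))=689326/2135 = 322.87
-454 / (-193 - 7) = 227/100 = 2.27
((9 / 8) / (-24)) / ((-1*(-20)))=-3/1280 = 0.00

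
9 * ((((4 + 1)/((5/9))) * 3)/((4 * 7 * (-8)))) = -243/224 = -1.08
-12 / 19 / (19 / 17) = -204/361 = -0.57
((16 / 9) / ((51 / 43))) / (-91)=-688/41769 = -0.02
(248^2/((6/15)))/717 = 153760/717 = 214.45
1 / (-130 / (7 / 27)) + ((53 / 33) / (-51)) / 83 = -129317/54478710 = 0.00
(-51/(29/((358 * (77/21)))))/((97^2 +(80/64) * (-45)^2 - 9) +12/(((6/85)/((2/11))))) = -2945624/15263715 = -0.19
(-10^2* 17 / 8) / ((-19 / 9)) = 3825/38 = 100.66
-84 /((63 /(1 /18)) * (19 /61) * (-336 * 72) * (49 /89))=5429/304057152 = 0.00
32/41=0.78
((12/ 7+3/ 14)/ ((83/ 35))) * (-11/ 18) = -165/332 = -0.50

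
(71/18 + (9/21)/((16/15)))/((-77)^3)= -4381/460185264 = 0.00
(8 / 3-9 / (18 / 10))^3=-343/27 = -12.70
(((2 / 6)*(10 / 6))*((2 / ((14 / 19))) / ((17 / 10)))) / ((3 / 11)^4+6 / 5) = 69544750/94516821 = 0.74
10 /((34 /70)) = 350/17 = 20.59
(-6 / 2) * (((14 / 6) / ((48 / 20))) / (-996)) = 35/11952 = 0.00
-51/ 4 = -12.75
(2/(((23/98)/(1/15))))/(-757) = -196/261165 = 0.00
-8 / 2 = -4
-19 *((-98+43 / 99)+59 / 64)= 11634365/6336 = 1836.23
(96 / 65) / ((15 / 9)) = 288/325 = 0.89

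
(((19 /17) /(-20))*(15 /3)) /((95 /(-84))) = 21/85 = 0.25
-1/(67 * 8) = -1/536 = 0.00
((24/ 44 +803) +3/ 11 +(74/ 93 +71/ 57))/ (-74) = -15663491/1438338 = -10.89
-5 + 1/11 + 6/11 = -48/11 = -4.36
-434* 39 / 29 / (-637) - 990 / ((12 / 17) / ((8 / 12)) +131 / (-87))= 2216.06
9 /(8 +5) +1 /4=49/52 = 0.94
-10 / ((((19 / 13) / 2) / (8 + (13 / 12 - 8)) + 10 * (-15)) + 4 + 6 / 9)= 2535/36671 = 0.07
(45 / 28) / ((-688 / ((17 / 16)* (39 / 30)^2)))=-25857/6164480 = 0.00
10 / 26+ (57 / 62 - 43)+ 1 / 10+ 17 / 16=-1306801/32240 = -40.53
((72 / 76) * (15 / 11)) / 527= 270/110143 = 0.00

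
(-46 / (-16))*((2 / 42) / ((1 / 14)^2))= 161/6 = 26.83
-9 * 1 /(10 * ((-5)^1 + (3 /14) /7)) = 441/2435 = 0.18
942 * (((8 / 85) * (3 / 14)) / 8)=1413/595 = 2.37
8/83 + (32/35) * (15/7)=8360/4067 = 2.06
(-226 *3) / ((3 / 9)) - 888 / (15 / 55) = -5290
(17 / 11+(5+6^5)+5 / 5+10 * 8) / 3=2621.18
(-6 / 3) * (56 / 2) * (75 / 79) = -4200/79 = -53.16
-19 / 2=-9.50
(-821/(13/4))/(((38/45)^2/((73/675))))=-179799/4693 = -38.31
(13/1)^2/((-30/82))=-6929/15 = -461.93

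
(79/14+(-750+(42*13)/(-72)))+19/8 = -125927/168 = -749.57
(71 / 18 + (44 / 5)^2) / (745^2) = 36623/249761250 = 0.00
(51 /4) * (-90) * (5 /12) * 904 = -432225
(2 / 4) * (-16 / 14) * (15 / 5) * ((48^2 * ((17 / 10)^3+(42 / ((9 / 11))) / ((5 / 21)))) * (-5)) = 762092928/175 = 4354816.73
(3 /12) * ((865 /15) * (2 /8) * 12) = 173/4 = 43.25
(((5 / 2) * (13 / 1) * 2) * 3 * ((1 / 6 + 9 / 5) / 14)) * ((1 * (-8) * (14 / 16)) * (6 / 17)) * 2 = -2301/17 = -135.35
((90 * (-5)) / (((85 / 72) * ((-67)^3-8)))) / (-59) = -720/33519257 = 0.00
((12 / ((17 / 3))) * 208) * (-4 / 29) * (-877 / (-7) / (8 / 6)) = -19700928/3451 = -5708.76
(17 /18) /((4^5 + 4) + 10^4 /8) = 1/2412 = 0.00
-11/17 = -0.65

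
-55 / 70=-11/14 = -0.79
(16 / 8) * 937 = 1874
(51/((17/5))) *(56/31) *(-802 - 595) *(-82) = 96225360/31 = 3104043.87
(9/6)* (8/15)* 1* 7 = 5.60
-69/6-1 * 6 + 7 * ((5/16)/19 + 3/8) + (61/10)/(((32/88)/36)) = 895493/1520 = 589.14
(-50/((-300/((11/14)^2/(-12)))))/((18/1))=-121/254016 = 0.00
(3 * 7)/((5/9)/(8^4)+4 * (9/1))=110592/189587 = 0.58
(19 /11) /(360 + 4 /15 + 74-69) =285/60269 = 0.00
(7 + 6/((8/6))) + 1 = 25/2 = 12.50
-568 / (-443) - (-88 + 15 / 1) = 74.28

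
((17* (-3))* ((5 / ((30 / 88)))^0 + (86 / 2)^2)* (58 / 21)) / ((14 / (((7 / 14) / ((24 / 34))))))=-7752425/588 = -13184.40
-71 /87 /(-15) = 71/1305 = 0.05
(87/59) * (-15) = -1305/59 = -22.12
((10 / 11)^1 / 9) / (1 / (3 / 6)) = 5/99 = 0.05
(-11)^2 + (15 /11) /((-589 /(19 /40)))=330085/2728 = 121.00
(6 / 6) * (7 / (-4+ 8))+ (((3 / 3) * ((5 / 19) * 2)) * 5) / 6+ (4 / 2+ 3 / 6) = 1069/228 = 4.69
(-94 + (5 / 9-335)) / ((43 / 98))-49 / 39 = -4918865/5031 = -977.71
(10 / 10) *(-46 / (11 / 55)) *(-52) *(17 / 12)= 50830/3 = 16943.33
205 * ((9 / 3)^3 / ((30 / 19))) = 7011/2 = 3505.50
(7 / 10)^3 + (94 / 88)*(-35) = -407477/11000 = -37.04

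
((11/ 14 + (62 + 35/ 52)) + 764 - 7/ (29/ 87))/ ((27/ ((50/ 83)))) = 17.99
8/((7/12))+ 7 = 145/7 = 20.71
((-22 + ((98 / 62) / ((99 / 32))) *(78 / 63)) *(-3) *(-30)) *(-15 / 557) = 9836500/189937 = 51.79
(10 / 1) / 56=5/28 = 0.18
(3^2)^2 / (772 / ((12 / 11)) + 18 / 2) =243/2150 = 0.11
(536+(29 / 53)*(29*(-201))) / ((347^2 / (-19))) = 2672027/6381677 = 0.42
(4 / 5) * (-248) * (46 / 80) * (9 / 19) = -25668/475 = -54.04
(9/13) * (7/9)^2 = 49/117 = 0.42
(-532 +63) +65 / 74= -34641/74 = -468.12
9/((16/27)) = 243/16 = 15.19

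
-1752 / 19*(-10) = 17520/19 = 922.11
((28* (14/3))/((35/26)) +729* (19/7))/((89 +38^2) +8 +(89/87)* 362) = 6320753/5819975 = 1.09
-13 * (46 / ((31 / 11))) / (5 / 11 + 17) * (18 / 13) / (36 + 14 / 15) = -125235/274784 = -0.46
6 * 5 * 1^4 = 30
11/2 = 5.50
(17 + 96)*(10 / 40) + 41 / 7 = 955/28 = 34.11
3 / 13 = 0.23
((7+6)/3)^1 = 13/3 = 4.33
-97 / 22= -4.41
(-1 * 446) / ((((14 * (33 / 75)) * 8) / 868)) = -172825/22 = -7855.68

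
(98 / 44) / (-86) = -49/1892 = -0.03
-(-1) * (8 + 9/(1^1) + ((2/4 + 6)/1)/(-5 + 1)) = 123/8 = 15.38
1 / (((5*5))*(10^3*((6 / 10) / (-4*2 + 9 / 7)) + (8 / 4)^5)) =-47/67400 = 0.00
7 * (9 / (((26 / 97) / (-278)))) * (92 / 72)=-2170763/26 = -83490.88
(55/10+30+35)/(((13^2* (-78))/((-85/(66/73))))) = 291635/580008 = 0.50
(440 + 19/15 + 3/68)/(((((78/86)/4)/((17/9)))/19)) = 367761929/5265 = 69850.32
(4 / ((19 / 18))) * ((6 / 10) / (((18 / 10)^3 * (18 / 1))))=100/4617 = 0.02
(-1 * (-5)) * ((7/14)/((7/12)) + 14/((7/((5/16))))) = 415/56 = 7.41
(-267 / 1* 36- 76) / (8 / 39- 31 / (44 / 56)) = 2078076/8419 = 246.83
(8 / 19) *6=48/19 = 2.53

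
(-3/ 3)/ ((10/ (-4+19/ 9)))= 17/90 = 0.19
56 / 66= 28/33 = 0.85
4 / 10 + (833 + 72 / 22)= 46017/55 = 836.67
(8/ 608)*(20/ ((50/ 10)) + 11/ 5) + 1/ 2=221/380 = 0.58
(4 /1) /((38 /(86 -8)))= 156/19 = 8.21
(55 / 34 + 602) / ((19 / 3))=61569/646 = 95.31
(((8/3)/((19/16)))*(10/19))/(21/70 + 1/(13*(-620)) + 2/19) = 10316800/3536451 = 2.92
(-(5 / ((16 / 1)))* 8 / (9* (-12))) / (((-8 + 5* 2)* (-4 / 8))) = -5/216 = -0.02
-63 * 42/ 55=-2646/55 = -48.11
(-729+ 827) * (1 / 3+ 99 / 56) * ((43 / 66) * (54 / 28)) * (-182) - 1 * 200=-4161467/88 = -47289.40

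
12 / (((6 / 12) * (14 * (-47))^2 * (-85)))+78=717637824/9200485 = 78.00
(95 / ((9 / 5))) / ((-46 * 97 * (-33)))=475/1325214 = 0.00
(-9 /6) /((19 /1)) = -3/38 = -0.08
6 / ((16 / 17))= 51/8 = 6.38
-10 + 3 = -7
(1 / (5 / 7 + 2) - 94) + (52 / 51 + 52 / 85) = -445741/4845 = -92.00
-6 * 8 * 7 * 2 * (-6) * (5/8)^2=1575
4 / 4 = 1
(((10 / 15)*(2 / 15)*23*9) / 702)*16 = 736/1755 = 0.42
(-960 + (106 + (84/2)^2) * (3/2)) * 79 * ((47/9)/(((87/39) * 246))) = 241345/174 = 1387.04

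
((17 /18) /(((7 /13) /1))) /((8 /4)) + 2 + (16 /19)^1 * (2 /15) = 2.99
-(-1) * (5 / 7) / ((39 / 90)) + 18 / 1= 1788/91 = 19.65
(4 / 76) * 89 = 89/19 = 4.68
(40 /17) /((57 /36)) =480/323 = 1.49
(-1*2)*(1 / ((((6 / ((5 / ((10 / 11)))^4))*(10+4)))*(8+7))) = -14641/10080 = -1.45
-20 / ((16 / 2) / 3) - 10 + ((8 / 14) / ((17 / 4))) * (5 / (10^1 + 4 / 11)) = -236525/13566 = -17.44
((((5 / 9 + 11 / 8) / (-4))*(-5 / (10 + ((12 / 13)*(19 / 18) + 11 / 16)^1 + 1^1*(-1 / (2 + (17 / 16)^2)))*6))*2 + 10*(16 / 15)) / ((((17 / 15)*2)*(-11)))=-187362055/353375957 = -0.53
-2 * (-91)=182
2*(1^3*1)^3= 2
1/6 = 0.17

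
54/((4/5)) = 135/2 = 67.50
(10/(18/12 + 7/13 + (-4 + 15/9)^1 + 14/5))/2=1950/977 = 2.00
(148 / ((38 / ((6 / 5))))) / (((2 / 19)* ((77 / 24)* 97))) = 5328/37345 = 0.14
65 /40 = 13/8 = 1.62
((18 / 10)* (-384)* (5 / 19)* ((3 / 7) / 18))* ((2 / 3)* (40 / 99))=-5120/4389 = -1.17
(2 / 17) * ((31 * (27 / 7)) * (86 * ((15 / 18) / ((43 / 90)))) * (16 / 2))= 2008800/119 = 16880.67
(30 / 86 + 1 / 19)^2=107584/667489 = 0.16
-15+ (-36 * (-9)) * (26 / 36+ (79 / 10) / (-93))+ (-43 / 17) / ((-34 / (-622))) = 6504416/44795 = 145.20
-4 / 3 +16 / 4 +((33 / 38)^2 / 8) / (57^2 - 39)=98886209/37081920 = 2.67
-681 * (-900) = 612900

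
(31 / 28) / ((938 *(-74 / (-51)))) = 1581/1943536 = 0.00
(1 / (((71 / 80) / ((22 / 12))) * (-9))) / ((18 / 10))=-2200/17253 = -0.13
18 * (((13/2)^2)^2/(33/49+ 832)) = 12595401/326408 = 38.59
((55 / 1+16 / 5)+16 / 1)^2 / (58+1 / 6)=825846/8725 = 94.65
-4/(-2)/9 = 2/9 = 0.22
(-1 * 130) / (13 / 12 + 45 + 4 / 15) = -2600/927 = -2.80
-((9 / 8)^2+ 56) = -3665/64 = -57.27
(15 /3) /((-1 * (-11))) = 5/11 = 0.45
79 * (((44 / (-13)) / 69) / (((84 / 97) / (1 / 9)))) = -0.50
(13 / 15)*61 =793/15 = 52.87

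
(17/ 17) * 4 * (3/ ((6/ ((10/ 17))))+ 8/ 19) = 924/323 = 2.86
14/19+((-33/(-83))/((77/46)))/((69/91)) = 1656/1577 = 1.05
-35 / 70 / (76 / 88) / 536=-11/10184 = 0.00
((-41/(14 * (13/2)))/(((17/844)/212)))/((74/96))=-352130304/57239 = -6151.93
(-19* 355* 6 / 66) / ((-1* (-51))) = -6745/561 = -12.02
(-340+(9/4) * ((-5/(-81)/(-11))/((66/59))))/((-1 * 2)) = 8886535/52272 = 170.01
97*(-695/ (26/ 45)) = -3033675/26 = -116679.81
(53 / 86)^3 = 148877/636056 = 0.23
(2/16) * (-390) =-195/4 = -48.75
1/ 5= 0.20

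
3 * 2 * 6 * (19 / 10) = 342/5 = 68.40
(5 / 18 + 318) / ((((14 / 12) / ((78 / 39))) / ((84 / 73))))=45832/73 = 627.84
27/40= 0.68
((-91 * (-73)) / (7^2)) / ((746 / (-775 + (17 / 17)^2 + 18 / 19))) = -6969456/49609 = -140.49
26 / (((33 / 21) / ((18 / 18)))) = 16.55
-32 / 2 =-16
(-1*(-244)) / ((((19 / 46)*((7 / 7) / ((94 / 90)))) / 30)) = 1055056/57 = 18509.75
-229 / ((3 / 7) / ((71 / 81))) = -113813/243 = -468.37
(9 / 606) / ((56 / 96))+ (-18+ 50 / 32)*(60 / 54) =-928409/50904 = -18.24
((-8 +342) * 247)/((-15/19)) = -1567462/15 = -104497.47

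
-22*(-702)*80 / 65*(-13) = -247104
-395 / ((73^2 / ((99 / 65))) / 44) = -344124/69277 = -4.97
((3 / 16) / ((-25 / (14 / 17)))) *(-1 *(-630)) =-1323/340 = -3.89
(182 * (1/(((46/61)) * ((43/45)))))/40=49959/7912 = 6.31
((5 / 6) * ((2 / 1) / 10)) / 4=1/24 = 0.04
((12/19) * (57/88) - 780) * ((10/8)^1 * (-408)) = 4373505/11 = 397591.36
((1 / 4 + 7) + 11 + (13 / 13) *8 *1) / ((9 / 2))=35/6 = 5.83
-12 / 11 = -1.09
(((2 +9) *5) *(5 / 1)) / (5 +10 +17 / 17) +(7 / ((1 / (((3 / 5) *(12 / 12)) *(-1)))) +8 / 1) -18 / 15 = 1583/80 = 19.79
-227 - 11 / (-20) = -4529/20 = -226.45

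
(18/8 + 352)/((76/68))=24089/76 = 316.96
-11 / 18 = -0.61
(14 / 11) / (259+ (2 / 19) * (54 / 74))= 9842/2003441 = 0.00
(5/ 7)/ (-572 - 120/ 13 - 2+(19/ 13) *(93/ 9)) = -195/155099 = 0.00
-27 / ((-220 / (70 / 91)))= 27/286 = 0.09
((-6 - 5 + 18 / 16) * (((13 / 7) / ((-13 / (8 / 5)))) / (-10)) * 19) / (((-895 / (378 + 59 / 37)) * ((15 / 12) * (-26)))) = -4216309/75336625 = -0.06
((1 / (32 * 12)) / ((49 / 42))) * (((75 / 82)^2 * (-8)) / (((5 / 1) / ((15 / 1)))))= -16875/376544 = -0.04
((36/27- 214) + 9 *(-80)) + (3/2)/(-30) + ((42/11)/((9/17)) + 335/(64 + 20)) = -2128703/2310 = -921.52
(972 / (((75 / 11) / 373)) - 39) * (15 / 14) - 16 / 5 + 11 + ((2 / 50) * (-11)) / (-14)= 9964348/175 = 56939.13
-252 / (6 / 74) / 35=-444/5 = -88.80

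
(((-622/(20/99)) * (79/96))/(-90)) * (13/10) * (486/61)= 284582727/976000 = 291.58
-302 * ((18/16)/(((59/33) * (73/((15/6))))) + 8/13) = -86160751/447928 = -192.35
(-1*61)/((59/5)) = -305/59 = -5.17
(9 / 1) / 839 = 9/839 = 0.01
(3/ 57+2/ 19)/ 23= 3/437 = 0.01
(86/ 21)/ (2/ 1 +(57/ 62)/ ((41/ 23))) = 218612/134295 = 1.63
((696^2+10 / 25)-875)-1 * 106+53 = 2417442/5 = 483488.40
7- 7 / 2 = 7/2 = 3.50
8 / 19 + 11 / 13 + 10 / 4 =1861/494 = 3.77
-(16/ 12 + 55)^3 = -4826809/27 = -178770.70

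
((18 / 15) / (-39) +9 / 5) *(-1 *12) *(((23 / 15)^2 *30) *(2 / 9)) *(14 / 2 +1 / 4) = -1411372/585 = -2412.60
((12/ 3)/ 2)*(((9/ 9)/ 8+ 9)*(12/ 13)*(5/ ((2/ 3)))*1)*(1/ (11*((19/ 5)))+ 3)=1038060/2717 = 382.06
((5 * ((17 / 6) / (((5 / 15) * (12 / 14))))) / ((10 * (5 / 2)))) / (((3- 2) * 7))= 17/60 = 0.28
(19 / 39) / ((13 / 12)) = 76/169 = 0.45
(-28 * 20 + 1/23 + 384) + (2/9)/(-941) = -34274089/194787 = -175.96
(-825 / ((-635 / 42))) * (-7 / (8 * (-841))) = 24255/427228 = 0.06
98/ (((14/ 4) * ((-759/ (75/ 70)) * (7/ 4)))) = -40/1771 = -0.02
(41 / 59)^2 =1681/3481 = 0.48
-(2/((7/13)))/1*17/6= -221/21 = -10.52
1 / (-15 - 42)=-1/57 = -0.02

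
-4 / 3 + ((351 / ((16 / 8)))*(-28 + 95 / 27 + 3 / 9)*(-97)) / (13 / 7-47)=-4317035/474 = -9107.67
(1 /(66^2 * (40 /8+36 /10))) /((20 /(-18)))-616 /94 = -12820239/1956328 = -6.55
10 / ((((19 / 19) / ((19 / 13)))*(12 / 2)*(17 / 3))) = 95/221 = 0.43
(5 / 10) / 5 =1/10 = 0.10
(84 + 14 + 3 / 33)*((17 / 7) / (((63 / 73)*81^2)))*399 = 25441741/1515591 = 16.79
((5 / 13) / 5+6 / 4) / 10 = 41/260 = 0.16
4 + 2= 6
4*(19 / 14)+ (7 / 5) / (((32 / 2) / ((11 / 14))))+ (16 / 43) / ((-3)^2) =2400679/433440 = 5.54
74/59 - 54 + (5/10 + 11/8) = -24011/472 = -50.87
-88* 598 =-52624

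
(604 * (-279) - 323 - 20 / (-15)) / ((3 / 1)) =-506513/9 = -56279.22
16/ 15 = 1.07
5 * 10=50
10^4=10000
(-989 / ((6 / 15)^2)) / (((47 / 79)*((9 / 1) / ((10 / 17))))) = -9766375/14382 = -679.07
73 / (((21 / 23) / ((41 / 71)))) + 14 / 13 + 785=16131436/19383 = 832.25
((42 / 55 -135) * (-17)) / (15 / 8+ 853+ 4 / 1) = 1004088/377905 = 2.66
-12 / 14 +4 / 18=-40/63 = -0.63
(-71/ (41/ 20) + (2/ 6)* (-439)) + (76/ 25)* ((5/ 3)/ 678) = -37727447/208485 = -180.96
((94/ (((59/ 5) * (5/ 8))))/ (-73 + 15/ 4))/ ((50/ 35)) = -10528/81715 = -0.13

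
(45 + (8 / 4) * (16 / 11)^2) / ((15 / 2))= 11914/1815 = 6.56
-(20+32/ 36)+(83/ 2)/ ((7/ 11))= 5585/126 = 44.33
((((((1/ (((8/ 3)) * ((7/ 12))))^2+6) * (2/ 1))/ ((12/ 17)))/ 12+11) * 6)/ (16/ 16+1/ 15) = 883005/12544 = 70.39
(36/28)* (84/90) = 1.20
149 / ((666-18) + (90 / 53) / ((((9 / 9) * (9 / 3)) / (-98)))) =7897/31404 = 0.25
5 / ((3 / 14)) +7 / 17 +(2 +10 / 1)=35.75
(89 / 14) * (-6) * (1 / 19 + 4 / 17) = -24831/2261 = -10.98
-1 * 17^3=-4913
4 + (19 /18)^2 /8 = 4.14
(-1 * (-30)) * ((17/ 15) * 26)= 884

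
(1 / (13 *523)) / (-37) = -1/251563 = 0.00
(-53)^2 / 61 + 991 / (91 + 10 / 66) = 56.92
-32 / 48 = -2/3 = -0.67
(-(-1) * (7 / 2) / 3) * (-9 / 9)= -7/6 = -1.17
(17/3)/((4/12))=17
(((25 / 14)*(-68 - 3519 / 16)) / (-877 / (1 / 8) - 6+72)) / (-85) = -271/311360 = 0.00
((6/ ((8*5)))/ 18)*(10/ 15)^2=1/270 = 0.00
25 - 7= 18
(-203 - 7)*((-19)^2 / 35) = -2166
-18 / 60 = -3/10 = -0.30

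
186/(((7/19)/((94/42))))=55366/49 = 1129.92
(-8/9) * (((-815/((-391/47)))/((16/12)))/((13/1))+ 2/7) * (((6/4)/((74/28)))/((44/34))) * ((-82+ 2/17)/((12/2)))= 196056008/6206343 = 31.59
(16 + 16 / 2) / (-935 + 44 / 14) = -168/6523 = -0.03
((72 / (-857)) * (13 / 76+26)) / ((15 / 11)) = -131274/81415 = -1.61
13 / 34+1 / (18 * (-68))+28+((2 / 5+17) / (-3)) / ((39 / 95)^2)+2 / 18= -1225045/206856 = -5.92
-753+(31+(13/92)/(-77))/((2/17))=-6935457/14168 = -489.52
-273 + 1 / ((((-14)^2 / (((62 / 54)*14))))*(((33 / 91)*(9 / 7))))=-4375553/16038 = -272.82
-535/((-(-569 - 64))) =-535/633 = -0.85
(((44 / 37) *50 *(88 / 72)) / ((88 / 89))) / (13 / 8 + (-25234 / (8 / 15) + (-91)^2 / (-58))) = -516200/333288711 = 0.00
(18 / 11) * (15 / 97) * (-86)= -23220/1067 = -21.76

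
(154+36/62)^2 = 22963264/961 = 23895.18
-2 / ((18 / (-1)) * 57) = 1/513 = 0.00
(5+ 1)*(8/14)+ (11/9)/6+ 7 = 4019/378 = 10.63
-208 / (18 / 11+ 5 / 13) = -29744/289 = -102.92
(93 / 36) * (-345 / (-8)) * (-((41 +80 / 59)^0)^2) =-3565/32 = -111.41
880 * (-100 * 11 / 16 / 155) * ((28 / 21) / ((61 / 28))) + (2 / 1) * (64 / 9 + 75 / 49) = -184801198/833931 = -221.60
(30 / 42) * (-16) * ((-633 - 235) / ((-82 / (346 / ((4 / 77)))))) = -33036080/41 = -805758.05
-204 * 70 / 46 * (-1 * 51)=15832.17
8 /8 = 1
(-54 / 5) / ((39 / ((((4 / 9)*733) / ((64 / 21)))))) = -15393/520 = -29.60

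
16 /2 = 8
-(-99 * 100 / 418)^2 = -202500/361 = -560.94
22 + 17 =39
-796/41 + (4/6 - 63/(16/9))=-106637/1968 = -54.19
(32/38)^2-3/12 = 663/1444 = 0.46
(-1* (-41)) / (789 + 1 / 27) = 1107/21304 = 0.05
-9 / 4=-2.25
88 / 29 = 3.03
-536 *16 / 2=-4288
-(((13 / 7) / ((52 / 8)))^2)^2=-0.01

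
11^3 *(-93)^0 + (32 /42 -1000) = 6967/21 = 331.76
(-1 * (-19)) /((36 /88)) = 418/9 = 46.44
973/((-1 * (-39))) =973/39 = 24.95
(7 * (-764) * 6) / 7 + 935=-3649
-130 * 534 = -69420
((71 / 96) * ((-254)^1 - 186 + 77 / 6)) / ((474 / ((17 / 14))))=-0.81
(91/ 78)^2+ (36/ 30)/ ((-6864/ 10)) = 1.36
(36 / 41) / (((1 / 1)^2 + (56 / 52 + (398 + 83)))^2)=1521/404243600 = 0.00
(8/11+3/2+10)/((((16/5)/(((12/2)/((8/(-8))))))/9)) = -36315/176 = -206.34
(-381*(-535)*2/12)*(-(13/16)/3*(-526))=232303955/48 = 4839665.73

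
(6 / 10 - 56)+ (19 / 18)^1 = -4891/90 = -54.34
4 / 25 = 0.16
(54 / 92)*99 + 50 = 4973/46 = 108.11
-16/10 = -8/5 = -1.60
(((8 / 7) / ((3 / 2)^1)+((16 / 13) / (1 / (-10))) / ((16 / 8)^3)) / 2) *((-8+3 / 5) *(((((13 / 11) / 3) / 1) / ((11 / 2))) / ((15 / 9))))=7844/63525 = 0.12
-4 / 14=-2/7 = -0.29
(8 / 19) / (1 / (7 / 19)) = 56/361 = 0.16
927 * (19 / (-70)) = -17613/70 = -251.61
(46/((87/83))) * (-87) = -3818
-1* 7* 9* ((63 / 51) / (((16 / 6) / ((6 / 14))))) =-1701/136 = -12.51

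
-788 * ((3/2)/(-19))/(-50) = -591/475 = -1.24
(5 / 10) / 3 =1/6 = 0.17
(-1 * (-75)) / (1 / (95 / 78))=2375/26 = 91.35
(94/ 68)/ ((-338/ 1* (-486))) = 47/5585112 = 0.00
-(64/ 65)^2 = -4096/4225 = -0.97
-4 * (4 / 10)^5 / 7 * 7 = -128/3125 = -0.04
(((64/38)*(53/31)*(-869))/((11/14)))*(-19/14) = 4322.06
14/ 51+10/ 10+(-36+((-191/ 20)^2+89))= 2967731/20400 = 145.48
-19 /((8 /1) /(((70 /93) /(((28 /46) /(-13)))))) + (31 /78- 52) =-129835/9672 = -13.42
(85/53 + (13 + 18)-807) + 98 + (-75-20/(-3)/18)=-1074718/1431 = -751.03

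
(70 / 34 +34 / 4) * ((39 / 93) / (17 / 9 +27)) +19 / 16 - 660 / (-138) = 5937721/969680 = 6.12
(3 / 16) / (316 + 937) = 3/20048 = 0.00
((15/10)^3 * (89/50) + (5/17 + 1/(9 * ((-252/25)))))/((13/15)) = 7.26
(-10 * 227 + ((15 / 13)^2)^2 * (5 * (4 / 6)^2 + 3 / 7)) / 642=-452894915/128353134 = -3.53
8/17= 0.47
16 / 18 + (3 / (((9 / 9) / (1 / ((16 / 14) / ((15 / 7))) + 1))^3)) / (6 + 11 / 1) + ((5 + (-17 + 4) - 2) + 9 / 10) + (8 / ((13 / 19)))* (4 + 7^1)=634432381/5091840 = 124.60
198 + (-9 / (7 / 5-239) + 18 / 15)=131497/660 = 199.24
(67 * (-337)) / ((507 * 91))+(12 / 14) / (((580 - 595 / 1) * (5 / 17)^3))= -11267863/4119375 = -2.74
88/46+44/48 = 781/276 = 2.83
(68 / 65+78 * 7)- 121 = 27693/65 = 426.05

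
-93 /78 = -31/26 = -1.19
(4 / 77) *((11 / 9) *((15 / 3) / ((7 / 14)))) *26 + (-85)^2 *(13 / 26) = 457255/126 = 3629.01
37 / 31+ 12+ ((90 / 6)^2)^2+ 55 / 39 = 61223281/1209 = 50639.60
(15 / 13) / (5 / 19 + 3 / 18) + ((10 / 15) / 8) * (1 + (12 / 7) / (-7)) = 21001/7644 = 2.75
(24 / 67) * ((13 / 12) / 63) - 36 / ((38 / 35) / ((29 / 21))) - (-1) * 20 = -2067796/80199 = -25.78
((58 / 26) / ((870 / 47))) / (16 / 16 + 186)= 47/72930 = 0.00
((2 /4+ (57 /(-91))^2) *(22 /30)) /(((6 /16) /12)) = 2601104/124215 = 20.94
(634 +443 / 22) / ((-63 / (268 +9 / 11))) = -4728243/1694 = -2791.17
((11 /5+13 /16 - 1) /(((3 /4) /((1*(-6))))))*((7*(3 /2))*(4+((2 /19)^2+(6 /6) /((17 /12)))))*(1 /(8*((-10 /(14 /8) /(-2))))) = -171278079/4909600 = -34.89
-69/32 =-2.16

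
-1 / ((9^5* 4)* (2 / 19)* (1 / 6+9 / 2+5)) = -19/4566456 = 0.00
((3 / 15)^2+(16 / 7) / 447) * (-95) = -67051/15645 = -4.29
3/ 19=0.16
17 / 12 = 1.42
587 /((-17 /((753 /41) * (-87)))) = 38454957/697 = 55172.10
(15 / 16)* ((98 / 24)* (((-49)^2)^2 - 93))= 353088365/16 = 22068022.81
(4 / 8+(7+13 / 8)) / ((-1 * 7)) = -73/56 = -1.30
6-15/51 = 97/17 = 5.71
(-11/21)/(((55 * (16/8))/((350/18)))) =-5/54 = -0.09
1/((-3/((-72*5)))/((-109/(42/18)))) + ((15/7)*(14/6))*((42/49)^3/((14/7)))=-5604.14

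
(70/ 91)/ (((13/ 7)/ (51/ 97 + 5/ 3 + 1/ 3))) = 1.05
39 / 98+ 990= 990.40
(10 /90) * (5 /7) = 5/63 = 0.08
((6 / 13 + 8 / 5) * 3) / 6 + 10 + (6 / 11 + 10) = 15427/715 = 21.58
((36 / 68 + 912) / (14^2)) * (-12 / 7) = -46539/5831 = -7.98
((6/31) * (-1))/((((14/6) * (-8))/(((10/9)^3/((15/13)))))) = 0.01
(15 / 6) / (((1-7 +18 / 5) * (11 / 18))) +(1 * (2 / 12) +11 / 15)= -177/220 = -0.80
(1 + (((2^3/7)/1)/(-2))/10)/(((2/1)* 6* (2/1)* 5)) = 0.01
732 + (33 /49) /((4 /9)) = 143769/196 = 733.52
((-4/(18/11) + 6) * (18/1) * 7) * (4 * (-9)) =-16128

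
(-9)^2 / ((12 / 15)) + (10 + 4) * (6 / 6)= 115.25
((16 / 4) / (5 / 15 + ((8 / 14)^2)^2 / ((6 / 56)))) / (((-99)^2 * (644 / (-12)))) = -196/34239249 = 0.00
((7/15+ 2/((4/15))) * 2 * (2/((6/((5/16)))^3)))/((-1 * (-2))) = 5975/2654208 = 0.00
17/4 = 4.25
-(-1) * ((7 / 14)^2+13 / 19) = 71/76 = 0.93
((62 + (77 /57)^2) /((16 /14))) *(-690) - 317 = -38851.26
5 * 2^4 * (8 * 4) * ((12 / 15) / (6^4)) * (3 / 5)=128/135 = 0.95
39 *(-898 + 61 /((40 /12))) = -343083/10 = -34308.30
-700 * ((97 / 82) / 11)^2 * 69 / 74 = -113613675/15051674 = -7.55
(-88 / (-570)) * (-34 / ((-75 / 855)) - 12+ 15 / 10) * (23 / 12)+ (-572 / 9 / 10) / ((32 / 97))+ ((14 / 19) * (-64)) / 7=5853959/68400 = 85.58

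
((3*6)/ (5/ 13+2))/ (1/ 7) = 1638/31 = 52.84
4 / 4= 1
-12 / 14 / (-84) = 1/98 = 0.01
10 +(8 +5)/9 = 103/9 = 11.44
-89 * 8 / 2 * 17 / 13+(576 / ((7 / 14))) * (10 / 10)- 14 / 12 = 53453/78 = 685.29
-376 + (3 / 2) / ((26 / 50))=-9701/26 = -373.12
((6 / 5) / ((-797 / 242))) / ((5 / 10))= -2904/3985 = -0.73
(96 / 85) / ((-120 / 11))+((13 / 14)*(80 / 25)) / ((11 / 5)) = 40812/32725 = 1.25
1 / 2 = 0.50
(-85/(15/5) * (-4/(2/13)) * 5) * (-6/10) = -2210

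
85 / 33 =2.58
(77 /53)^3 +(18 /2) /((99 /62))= 14252237/1637647 = 8.70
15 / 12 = 5/4 = 1.25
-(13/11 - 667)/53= 7324/583 = 12.56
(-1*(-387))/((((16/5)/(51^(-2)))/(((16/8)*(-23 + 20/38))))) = -91805/43928 = -2.09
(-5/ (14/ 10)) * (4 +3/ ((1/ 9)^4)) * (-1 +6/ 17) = 45495.17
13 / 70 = 0.19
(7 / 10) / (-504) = -1/720 = 0.00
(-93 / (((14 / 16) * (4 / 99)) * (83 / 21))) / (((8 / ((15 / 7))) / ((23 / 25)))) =-1905849/11620 = -164.01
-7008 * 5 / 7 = -35040/7 = -5005.71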